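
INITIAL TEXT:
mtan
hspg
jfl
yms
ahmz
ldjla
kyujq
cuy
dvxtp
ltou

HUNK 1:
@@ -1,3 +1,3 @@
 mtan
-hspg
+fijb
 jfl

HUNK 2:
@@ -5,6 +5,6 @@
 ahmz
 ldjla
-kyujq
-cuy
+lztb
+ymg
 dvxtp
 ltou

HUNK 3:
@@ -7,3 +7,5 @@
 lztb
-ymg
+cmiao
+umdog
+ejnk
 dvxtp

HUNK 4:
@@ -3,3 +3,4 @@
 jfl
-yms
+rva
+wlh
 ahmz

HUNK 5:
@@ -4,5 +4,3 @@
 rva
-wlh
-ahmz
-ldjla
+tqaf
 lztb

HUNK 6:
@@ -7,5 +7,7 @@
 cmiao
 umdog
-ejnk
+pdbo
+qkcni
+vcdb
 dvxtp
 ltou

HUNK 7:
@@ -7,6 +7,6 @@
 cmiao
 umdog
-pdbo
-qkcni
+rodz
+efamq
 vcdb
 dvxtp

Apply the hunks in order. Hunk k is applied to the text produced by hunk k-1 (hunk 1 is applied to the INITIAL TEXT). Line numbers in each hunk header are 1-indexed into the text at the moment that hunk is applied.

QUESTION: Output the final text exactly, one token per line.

Hunk 1: at line 1 remove [hspg] add [fijb] -> 10 lines: mtan fijb jfl yms ahmz ldjla kyujq cuy dvxtp ltou
Hunk 2: at line 5 remove [kyujq,cuy] add [lztb,ymg] -> 10 lines: mtan fijb jfl yms ahmz ldjla lztb ymg dvxtp ltou
Hunk 3: at line 7 remove [ymg] add [cmiao,umdog,ejnk] -> 12 lines: mtan fijb jfl yms ahmz ldjla lztb cmiao umdog ejnk dvxtp ltou
Hunk 4: at line 3 remove [yms] add [rva,wlh] -> 13 lines: mtan fijb jfl rva wlh ahmz ldjla lztb cmiao umdog ejnk dvxtp ltou
Hunk 5: at line 4 remove [wlh,ahmz,ldjla] add [tqaf] -> 11 lines: mtan fijb jfl rva tqaf lztb cmiao umdog ejnk dvxtp ltou
Hunk 6: at line 7 remove [ejnk] add [pdbo,qkcni,vcdb] -> 13 lines: mtan fijb jfl rva tqaf lztb cmiao umdog pdbo qkcni vcdb dvxtp ltou
Hunk 7: at line 7 remove [pdbo,qkcni] add [rodz,efamq] -> 13 lines: mtan fijb jfl rva tqaf lztb cmiao umdog rodz efamq vcdb dvxtp ltou

Answer: mtan
fijb
jfl
rva
tqaf
lztb
cmiao
umdog
rodz
efamq
vcdb
dvxtp
ltou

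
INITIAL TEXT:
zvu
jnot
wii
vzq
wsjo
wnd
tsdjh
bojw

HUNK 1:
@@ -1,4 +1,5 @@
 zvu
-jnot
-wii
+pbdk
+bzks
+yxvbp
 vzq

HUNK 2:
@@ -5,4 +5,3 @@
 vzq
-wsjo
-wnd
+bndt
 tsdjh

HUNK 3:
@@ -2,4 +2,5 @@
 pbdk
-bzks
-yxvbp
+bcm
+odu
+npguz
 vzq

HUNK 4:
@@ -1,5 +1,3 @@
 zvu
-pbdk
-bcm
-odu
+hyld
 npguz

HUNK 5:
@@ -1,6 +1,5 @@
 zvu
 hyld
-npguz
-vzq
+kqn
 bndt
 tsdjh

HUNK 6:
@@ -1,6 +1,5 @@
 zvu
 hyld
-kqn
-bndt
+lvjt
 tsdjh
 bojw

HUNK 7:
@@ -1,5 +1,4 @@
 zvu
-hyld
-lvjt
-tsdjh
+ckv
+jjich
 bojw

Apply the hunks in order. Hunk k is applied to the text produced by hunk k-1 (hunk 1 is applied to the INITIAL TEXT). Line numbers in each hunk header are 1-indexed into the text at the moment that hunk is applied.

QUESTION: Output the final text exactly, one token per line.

Hunk 1: at line 1 remove [jnot,wii] add [pbdk,bzks,yxvbp] -> 9 lines: zvu pbdk bzks yxvbp vzq wsjo wnd tsdjh bojw
Hunk 2: at line 5 remove [wsjo,wnd] add [bndt] -> 8 lines: zvu pbdk bzks yxvbp vzq bndt tsdjh bojw
Hunk 3: at line 2 remove [bzks,yxvbp] add [bcm,odu,npguz] -> 9 lines: zvu pbdk bcm odu npguz vzq bndt tsdjh bojw
Hunk 4: at line 1 remove [pbdk,bcm,odu] add [hyld] -> 7 lines: zvu hyld npguz vzq bndt tsdjh bojw
Hunk 5: at line 1 remove [npguz,vzq] add [kqn] -> 6 lines: zvu hyld kqn bndt tsdjh bojw
Hunk 6: at line 1 remove [kqn,bndt] add [lvjt] -> 5 lines: zvu hyld lvjt tsdjh bojw
Hunk 7: at line 1 remove [hyld,lvjt,tsdjh] add [ckv,jjich] -> 4 lines: zvu ckv jjich bojw

Answer: zvu
ckv
jjich
bojw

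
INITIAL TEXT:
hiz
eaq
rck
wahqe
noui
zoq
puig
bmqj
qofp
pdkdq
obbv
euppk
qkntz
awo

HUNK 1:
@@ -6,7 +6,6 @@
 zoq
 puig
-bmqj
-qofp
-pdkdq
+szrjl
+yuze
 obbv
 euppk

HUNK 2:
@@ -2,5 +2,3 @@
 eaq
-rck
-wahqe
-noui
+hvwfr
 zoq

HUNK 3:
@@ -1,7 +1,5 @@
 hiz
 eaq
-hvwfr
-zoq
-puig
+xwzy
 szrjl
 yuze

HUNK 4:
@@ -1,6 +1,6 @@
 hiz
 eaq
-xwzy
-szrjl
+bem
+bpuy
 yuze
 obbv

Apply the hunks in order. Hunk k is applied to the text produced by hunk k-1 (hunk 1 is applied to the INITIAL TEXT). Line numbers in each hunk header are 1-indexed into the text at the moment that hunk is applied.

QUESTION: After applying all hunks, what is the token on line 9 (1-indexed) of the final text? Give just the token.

Answer: awo

Derivation:
Hunk 1: at line 6 remove [bmqj,qofp,pdkdq] add [szrjl,yuze] -> 13 lines: hiz eaq rck wahqe noui zoq puig szrjl yuze obbv euppk qkntz awo
Hunk 2: at line 2 remove [rck,wahqe,noui] add [hvwfr] -> 11 lines: hiz eaq hvwfr zoq puig szrjl yuze obbv euppk qkntz awo
Hunk 3: at line 1 remove [hvwfr,zoq,puig] add [xwzy] -> 9 lines: hiz eaq xwzy szrjl yuze obbv euppk qkntz awo
Hunk 4: at line 1 remove [xwzy,szrjl] add [bem,bpuy] -> 9 lines: hiz eaq bem bpuy yuze obbv euppk qkntz awo
Final line 9: awo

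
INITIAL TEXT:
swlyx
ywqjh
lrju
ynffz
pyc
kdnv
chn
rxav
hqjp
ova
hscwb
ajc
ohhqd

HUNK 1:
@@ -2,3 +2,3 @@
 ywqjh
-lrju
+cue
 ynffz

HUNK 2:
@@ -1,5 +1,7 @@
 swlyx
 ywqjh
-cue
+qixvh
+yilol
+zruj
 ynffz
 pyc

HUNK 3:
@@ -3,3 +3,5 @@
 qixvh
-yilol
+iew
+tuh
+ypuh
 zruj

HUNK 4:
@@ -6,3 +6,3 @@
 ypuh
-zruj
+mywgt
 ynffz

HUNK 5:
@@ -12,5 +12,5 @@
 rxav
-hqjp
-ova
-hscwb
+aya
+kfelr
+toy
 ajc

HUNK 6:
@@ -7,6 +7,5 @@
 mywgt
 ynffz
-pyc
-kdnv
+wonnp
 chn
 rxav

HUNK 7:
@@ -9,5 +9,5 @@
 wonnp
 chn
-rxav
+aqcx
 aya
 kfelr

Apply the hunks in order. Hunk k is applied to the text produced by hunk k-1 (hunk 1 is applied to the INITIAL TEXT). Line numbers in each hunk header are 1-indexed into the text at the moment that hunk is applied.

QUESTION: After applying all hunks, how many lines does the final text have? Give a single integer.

Answer: 16

Derivation:
Hunk 1: at line 2 remove [lrju] add [cue] -> 13 lines: swlyx ywqjh cue ynffz pyc kdnv chn rxav hqjp ova hscwb ajc ohhqd
Hunk 2: at line 1 remove [cue] add [qixvh,yilol,zruj] -> 15 lines: swlyx ywqjh qixvh yilol zruj ynffz pyc kdnv chn rxav hqjp ova hscwb ajc ohhqd
Hunk 3: at line 3 remove [yilol] add [iew,tuh,ypuh] -> 17 lines: swlyx ywqjh qixvh iew tuh ypuh zruj ynffz pyc kdnv chn rxav hqjp ova hscwb ajc ohhqd
Hunk 4: at line 6 remove [zruj] add [mywgt] -> 17 lines: swlyx ywqjh qixvh iew tuh ypuh mywgt ynffz pyc kdnv chn rxav hqjp ova hscwb ajc ohhqd
Hunk 5: at line 12 remove [hqjp,ova,hscwb] add [aya,kfelr,toy] -> 17 lines: swlyx ywqjh qixvh iew tuh ypuh mywgt ynffz pyc kdnv chn rxav aya kfelr toy ajc ohhqd
Hunk 6: at line 7 remove [pyc,kdnv] add [wonnp] -> 16 lines: swlyx ywqjh qixvh iew tuh ypuh mywgt ynffz wonnp chn rxav aya kfelr toy ajc ohhqd
Hunk 7: at line 9 remove [rxav] add [aqcx] -> 16 lines: swlyx ywqjh qixvh iew tuh ypuh mywgt ynffz wonnp chn aqcx aya kfelr toy ajc ohhqd
Final line count: 16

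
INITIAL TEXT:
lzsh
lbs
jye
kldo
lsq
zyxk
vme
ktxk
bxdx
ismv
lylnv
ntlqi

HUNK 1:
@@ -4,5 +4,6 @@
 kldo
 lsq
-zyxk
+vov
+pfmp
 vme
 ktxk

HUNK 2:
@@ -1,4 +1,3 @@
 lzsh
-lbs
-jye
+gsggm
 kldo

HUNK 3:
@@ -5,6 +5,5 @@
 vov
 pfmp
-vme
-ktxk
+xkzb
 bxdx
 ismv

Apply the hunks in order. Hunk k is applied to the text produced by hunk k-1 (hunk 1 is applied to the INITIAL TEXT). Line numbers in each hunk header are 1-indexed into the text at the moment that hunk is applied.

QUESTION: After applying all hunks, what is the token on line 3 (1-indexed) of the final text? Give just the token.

Hunk 1: at line 4 remove [zyxk] add [vov,pfmp] -> 13 lines: lzsh lbs jye kldo lsq vov pfmp vme ktxk bxdx ismv lylnv ntlqi
Hunk 2: at line 1 remove [lbs,jye] add [gsggm] -> 12 lines: lzsh gsggm kldo lsq vov pfmp vme ktxk bxdx ismv lylnv ntlqi
Hunk 3: at line 5 remove [vme,ktxk] add [xkzb] -> 11 lines: lzsh gsggm kldo lsq vov pfmp xkzb bxdx ismv lylnv ntlqi
Final line 3: kldo

Answer: kldo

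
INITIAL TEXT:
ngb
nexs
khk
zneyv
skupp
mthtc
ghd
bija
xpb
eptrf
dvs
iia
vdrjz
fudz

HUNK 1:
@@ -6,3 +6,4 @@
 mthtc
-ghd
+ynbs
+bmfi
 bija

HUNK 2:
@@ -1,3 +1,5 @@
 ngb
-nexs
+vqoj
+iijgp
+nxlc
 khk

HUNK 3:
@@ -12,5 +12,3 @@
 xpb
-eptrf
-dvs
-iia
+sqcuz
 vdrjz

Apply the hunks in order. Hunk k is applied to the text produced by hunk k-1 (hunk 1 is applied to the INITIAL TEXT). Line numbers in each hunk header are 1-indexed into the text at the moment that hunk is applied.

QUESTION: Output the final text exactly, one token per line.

Hunk 1: at line 6 remove [ghd] add [ynbs,bmfi] -> 15 lines: ngb nexs khk zneyv skupp mthtc ynbs bmfi bija xpb eptrf dvs iia vdrjz fudz
Hunk 2: at line 1 remove [nexs] add [vqoj,iijgp,nxlc] -> 17 lines: ngb vqoj iijgp nxlc khk zneyv skupp mthtc ynbs bmfi bija xpb eptrf dvs iia vdrjz fudz
Hunk 3: at line 12 remove [eptrf,dvs,iia] add [sqcuz] -> 15 lines: ngb vqoj iijgp nxlc khk zneyv skupp mthtc ynbs bmfi bija xpb sqcuz vdrjz fudz

Answer: ngb
vqoj
iijgp
nxlc
khk
zneyv
skupp
mthtc
ynbs
bmfi
bija
xpb
sqcuz
vdrjz
fudz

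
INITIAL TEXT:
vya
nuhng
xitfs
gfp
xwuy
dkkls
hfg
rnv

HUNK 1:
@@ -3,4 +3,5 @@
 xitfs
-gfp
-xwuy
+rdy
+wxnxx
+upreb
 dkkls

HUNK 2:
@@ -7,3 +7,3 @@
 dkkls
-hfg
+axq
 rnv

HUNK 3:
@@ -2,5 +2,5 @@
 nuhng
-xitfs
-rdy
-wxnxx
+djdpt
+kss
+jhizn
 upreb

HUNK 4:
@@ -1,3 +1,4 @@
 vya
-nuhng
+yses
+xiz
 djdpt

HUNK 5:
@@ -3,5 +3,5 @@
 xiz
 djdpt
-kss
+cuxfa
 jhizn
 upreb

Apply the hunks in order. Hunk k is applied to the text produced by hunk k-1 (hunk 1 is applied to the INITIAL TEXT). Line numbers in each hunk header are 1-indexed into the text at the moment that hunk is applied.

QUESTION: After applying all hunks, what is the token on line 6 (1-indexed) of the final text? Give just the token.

Hunk 1: at line 3 remove [gfp,xwuy] add [rdy,wxnxx,upreb] -> 9 lines: vya nuhng xitfs rdy wxnxx upreb dkkls hfg rnv
Hunk 2: at line 7 remove [hfg] add [axq] -> 9 lines: vya nuhng xitfs rdy wxnxx upreb dkkls axq rnv
Hunk 3: at line 2 remove [xitfs,rdy,wxnxx] add [djdpt,kss,jhizn] -> 9 lines: vya nuhng djdpt kss jhizn upreb dkkls axq rnv
Hunk 4: at line 1 remove [nuhng] add [yses,xiz] -> 10 lines: vya yses xiz djdpt kss jhizn upreb dkkls axq rnv
Hunk 5: at line 3 remove [kss] add [cuxfa] -> 10 lines: vya yses xiz djdpt cuxfa jhizn upreb dkkls axq rnv
Final line 6: jhizn

Answer: jhizn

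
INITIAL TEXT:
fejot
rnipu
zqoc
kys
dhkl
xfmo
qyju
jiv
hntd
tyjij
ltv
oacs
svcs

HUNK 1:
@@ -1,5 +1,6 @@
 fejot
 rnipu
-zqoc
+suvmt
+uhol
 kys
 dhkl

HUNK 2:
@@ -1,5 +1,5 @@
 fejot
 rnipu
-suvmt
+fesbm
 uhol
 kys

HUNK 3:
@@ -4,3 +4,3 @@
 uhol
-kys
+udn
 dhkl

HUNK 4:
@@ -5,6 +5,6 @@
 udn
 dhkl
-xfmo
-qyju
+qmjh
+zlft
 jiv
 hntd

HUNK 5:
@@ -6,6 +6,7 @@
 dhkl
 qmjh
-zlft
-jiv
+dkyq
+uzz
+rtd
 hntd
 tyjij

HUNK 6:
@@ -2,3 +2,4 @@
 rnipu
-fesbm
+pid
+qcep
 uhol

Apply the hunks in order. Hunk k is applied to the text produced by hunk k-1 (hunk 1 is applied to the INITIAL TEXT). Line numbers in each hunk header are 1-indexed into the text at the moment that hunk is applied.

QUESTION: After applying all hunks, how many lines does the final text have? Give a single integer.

Answer: 16

Derivation:
Hunk 1: at line 1 remove [zqoc] add [suvmt,uhol] -> 14 lines: fejot rnipu suvmt uhol kys dhkl xfmo qyju jiv hntd tyjij ltv oacs svcs
Hunk 2: at line 1 remove [suvmt] add [fesbm] -> 14 lines: fejot rnipu fesbm uhol kys dhkl xfmo qyju jiv hntd tyjij ltv oacs svcs
Hunk 3: at line 4 remove [kys] add [udn] -> 14 lines: fejot rnipu fesbm uhol udn dhkl xfmo qyju jiv hntd tyjij ltv oacs svcs
Hunk 4: at line 5 remove [xfmo,qyju] add [qmjh,zlft] -> 14 lines: fejot rnipu fesbm uhol udn dhkl qmjh zlft jiv hntd tyjij ltv oacs svcs
Hunk 5: at line 6 remove [zlft,jiv] add [dkyq,uzz,rtd] -> 15 lines: fejot rnipu fesbm uhol udn dhkl qmjh dkyq uzz rtd hntd tyjij ltv oacs svcs
Hunk 6: at line 2 remove [fesbm] add [pid,qcep] -> 16 lines: fejot rnipu pid qcep uhol udn dhkl qmjh dkyq uzz rtd hntd tyjij ltv oacs svcs
Final line count: 16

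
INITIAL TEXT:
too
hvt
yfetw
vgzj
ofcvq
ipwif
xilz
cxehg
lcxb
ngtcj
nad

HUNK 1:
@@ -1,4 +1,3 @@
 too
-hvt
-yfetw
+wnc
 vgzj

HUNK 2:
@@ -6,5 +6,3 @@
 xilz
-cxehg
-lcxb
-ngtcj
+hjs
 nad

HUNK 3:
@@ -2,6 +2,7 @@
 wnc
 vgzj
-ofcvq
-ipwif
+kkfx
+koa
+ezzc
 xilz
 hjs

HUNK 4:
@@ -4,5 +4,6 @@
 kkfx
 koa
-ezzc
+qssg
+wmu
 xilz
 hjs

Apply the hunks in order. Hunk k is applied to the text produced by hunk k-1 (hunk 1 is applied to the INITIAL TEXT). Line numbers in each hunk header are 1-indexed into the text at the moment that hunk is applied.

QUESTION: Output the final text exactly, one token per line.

Answer: too
wnc
vgzj
kkfx
koa
qssg
wmu
xilz
hjs
nad

Derivation:
Hunk 1: at line 1 remove [hvt,yfetw] add [wnc] -> 10 lines: too wnc vgzj ofcvq ipwif xilz cxehg lcxb ngtcj nad
Hunk 2: at line 6 remove [cxehg,lcxb,ngtcj] add [hjs] -> 8 lines: too wnc vgzj ofcvq ipwif xilz hjs nad
Hunk 3: at line 2 remove [ofcvq,ipwif] add [kkfx,koa,ezzc] -> 9 lines: too wnc vgzj kkfx koa ezzc xilz hjs nad
Hunk 4: at line 4 remove [ezzc] add [qssg,wmu] -> 10 lines: too wnc vgzj kkfx koa qssg wmu xilz hjs nad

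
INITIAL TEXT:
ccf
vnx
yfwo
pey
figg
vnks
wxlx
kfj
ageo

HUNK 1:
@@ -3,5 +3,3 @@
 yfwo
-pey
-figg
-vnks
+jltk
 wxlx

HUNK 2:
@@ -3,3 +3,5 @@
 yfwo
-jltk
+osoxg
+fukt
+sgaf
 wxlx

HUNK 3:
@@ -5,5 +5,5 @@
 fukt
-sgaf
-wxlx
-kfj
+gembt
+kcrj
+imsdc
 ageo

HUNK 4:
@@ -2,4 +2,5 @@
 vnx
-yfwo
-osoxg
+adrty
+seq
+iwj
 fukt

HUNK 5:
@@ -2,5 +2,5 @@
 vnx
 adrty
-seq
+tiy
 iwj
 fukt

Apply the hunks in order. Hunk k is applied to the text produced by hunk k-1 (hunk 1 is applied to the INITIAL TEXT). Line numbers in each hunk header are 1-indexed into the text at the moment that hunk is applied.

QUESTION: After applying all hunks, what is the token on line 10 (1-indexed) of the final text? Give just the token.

Hunk 1: at line 3 remove [pey,figg,vnks] add [jltk] -> 7 lines: ccf vnx yfwo jltk wxlx kfj ageo
Hunk 2: at line 3 remove [jltk] add [osoxg,fukt,sgaf] -> 9 lines: ccf vnx yfwo osoxg fukt sgaf wxlx kfj ageo
Hunk 3: at line 5 remove [sgaf,wxlx,kfj] add [gembt,kcrj,imsdc] -> 9 lines: ccf vnx yfwo osoxg fukt gembt kcrj imsdc ageo
Hunk 4: at line 2 remove [yfwo,osoxg] add [adrty,seq,iwj] -> 10 lines: ccf vnx adrty seq iwj fukt gembt kcrj imsdc ageo
Hunk 5: at line 2 remove [seq] add [tiy] -> 10 lines: ccf vnx adrty tiy iwj fukt gembt kcrj imsdc ageo
Final line 10: ageo

Answer: ageo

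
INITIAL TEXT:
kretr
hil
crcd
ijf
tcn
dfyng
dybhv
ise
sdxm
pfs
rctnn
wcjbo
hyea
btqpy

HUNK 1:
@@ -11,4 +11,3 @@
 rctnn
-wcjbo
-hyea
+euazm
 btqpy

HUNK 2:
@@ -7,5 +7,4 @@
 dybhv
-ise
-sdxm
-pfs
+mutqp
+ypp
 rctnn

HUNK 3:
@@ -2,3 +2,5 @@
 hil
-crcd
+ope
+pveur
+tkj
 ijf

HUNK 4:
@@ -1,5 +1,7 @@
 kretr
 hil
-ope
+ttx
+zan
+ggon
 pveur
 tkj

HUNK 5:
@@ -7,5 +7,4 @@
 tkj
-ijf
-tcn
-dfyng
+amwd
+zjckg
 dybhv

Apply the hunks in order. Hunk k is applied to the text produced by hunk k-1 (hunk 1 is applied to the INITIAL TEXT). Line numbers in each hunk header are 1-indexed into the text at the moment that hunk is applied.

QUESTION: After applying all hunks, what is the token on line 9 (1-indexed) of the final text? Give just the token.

Answer: zjckg

Derivation:
Hunk 1: at line 11 remove [wcjbo,hyea] add [euazm] -> 13 lines: kretr hil crcd ijf tcn dfyng dybhv ise sdxm pfs rctnn euazm btqpy
Hunk 2: at line 7 remove [ise,sdxm,pfs] add [mutqp,ypp] -> 12 lines: kretr hil crcd ijf tcn dfyng dybhv mutqp ypp rctnn euazm btqpy
Hunk 3: at line 2 remove [crcd] add [ope,pveur,tkj] -> 14 lines: kretr hil ope pveur tkj ijf tcn dfyng dybhv mutqp ypp rctnn euazm btqpy
Hunk 4: at line 1 remove [ope] add [ttx,zan,ggon] -> 16 lines: kretr hil ttx zan ggon pveur tkj ijf tcn dfyng dybhv mutqp ypp rctnn euazm btqpy
Hunk 5: at line 7 remove [ijf,tcn,dfyng] add [amwd,zjckg] -> 15 lines: kretr hil ttx zan ggon pveur tkj amwd zjckg dybhv mutqp ypp rctnn euazm btqpy
Final line 9: zjckg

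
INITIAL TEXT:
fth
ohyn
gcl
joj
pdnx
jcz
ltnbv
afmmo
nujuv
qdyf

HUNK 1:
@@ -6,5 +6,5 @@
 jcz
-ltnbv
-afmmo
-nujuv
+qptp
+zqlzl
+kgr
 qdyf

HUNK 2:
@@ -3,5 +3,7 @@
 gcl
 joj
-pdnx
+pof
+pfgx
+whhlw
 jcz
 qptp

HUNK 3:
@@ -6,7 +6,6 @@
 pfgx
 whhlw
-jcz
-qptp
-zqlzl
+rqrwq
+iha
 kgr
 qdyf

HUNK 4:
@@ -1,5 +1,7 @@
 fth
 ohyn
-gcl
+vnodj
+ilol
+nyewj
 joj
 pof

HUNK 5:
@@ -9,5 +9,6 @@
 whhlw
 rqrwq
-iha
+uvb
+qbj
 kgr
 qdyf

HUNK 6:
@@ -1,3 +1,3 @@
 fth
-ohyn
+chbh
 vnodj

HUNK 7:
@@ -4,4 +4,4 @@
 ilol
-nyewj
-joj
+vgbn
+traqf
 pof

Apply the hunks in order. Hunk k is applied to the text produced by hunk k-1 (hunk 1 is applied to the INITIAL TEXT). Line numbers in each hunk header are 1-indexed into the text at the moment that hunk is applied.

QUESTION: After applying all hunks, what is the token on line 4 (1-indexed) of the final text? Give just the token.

Answer: ilol

Derivation:
Hunk 1: at line 6 remove [ltnbv,afmmo,nujuv] add [qptp,zqlzl,kgr] -> 10 lines: fth ohyn gcl joj pdnx jcz qptp zqlzl kgr qdyf
Hunk 2: at line 3 remove [pdnx] add [pof,pfgx,whhlw] -> 12 lines: fth ohyn gcl joj pof pfgx whhlw jcz qptp zqlzl kgr qdyf
Hunk 3: at line 6 remove [jcz,qptp,zqlzl] add [rqrwq,iha] -> 11 lines: fth ohyn gcl joj pof pfgx whhlw rqrwq iha kgr qdyf
Hunk 4: at line 1 remove [gcl] add [vnodj,ilol,nyewj] -> 13 lines: fth ohyn vnodj ilol nyewj joj pof pfgx whhlw rqrwq iha kgr qdyf
Hunk 5: at line 9 remove [iha] add [uvb,qbj] -> 14 lines: fth ohyn vnodj ilol nyewj joj pof pfgx whhlw rqrwq uvb qbj kgr qdyf
Hunk 6: at line 1 remove [ohyn] add [chbh] -> 14 lines: fth chbh vnodj ilol nyewj joj pof pfgx whhlw rqrwq uvb qbj kgr qdyf
Hunk 7: at line 4 remove [nyewj,joj] add [vgbn,traqf] -> 14 lines: fth chbh vnodj ilol vgbn traqf pof pfgx whhlw rqrwq uvb qbj kgr qdyf
Final line 4: ilol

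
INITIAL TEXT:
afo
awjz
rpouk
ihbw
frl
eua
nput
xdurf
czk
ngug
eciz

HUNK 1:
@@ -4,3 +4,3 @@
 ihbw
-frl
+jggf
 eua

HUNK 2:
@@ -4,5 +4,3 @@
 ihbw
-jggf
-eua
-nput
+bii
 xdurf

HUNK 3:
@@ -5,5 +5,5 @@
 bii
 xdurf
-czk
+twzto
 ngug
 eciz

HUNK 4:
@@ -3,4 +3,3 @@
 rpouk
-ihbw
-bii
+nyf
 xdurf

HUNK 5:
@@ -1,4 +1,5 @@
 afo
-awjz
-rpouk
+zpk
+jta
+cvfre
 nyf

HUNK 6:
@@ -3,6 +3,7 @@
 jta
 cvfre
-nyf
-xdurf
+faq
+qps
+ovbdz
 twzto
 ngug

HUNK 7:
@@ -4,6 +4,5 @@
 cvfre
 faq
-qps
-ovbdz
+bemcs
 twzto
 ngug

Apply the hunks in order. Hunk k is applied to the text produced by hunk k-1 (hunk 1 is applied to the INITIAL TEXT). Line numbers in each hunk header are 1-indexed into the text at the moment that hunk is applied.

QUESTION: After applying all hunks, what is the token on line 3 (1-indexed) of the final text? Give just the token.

Answer: jta

Derivation:
Hunk 1: at line 4 remove [frl] add [jggf] -> 11 lines: afo awjz rpouk ihbw jggf eua nput xdurf czk ngug eciz
Hunk 2: at line 4 remove [jggf,eua,nput] add [bii] -> 9 lines: afo awjz rpouk ihbw bii xdurf czk ngug eciz
Hunk 3: at line 5 remove [czk] add [twzto] -> 9 lines: afo awjz rpouk ihbw bii xdurf twzto ngug eciz
Hunk 4: at line 3 remove [ihbw,bii] add [nyf] -> 8 lines: afo awjz rpouk nyf xdurf twzto ngug eciz
Hunk 5: at line 1 remove [awjz,rpouk] add [zpk,jta,cvfre] -> 9 lines: afo zpk jta cvfre nyf xdurf twzto ngug eciz
Hunk 6: at line 3 remove [nyf,xdurf] add [faq,qps,ovbdz] -> 10 lines: afo zpk jta cvfre faq qps ovbdz twzto ngug eciz
Hunk 7: at line 4 remove [qps,ovbdz] add [bemcs] -> 9 lines: afo zpk jta cvfre faq bemcs twzto ngug eciz
Final line 3: jta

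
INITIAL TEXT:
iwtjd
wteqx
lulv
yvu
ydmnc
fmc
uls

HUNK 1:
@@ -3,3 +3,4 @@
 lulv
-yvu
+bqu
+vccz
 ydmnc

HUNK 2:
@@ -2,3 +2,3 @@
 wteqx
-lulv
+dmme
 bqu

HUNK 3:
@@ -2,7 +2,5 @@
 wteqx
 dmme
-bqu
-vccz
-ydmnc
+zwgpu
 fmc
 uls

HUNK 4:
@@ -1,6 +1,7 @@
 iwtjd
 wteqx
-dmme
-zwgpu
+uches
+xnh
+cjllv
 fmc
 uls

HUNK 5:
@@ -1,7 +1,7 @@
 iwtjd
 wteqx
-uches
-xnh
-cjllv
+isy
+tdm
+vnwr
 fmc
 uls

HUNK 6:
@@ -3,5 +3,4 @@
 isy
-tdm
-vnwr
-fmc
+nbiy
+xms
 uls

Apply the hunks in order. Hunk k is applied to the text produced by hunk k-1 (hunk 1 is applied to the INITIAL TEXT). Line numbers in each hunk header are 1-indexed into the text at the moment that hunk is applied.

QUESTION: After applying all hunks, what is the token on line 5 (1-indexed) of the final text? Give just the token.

Hunk 1: at line 3 remove [yvu] add [bqu,vccz] -> 8 lines: iwtjd wteqx lulv bqu vccz ydmnc fmc uls
Hunk 2: at line 2 remove [lulv] add [dmme] -> 8 lines: iwtjd wteqx dmme bqu vccz ydmnc fmc uls
Hunk 3: at line 2 remove [bqu,vccz,ydmnc] add [zwgpu] -> 6 lines: iwtjd wteqx dmme zwgpu fmc uls
Hunk 4: at line 1 remove [dmme,zwgpu] add [uches,xnh,cjllv] -> 7 lines: iwtjd wteqx uches xnh cjllv fmc uls
Hunk 5: at line 1 remove [uches,xnh,cjllv] add [isy,tdm,vnwr] -> 7 lines: iwtjd wteqx isy tdm vnwr fmc uls
Hunk 6: at line 3 remove [tdm,vnwr,fmc] add [nbiy,xms] -> 6 lines: iwtjd wteqx isy nbiy xms uls
Final line 5: xms

Answer: xms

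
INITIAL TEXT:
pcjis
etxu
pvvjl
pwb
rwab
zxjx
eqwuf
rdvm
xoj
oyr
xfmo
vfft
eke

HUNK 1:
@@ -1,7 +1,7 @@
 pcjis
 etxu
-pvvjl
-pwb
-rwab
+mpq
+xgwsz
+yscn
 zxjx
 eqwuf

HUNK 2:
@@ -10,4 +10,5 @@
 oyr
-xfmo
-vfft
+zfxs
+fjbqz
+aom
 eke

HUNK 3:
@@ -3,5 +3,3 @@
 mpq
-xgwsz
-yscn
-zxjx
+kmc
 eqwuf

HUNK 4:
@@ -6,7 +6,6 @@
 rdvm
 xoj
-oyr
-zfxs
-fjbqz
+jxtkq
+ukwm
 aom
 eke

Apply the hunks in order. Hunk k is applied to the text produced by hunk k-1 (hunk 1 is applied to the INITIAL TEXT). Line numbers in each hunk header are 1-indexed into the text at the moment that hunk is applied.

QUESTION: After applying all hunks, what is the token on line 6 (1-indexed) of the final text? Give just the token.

Answer: rdvm

Derivation:
Hunk 1: at line 1 remove [pvvjl,pwb,rwab] add [mpq,xgwsz,yscn] -> 13 lines: pcjis etxu mpq xgwsz yscn zxjx eqwuf rdvm xoj oyr xfmo vfft eke
Hunk 2: at line 10 remove [xfmo,vfft] add [zfxs,fjbqz,aom] -> 14 lines: pcjis etxu mpq xgwsz yscn zxjx eqwuf rdvm xoj oyr zfxs fjbqz aom eke
Hunk 3: at line 3 remove [xgwsz,yscn,zxjx] add [kmc] -> 12 lines: pcjis etxu mpq kmc eqwuf rdvm xoj oyr zfxs fjbqz aom eke
Hunk 4: at line 6 remove [oyr,zfxs,fjbqz] add [jxtkq,ukwm] -> 11 lines: pcjis etxu mpq kmc eqwuf rdvm xoj jxtkq ukwm aom eke
Final line 6: rdvm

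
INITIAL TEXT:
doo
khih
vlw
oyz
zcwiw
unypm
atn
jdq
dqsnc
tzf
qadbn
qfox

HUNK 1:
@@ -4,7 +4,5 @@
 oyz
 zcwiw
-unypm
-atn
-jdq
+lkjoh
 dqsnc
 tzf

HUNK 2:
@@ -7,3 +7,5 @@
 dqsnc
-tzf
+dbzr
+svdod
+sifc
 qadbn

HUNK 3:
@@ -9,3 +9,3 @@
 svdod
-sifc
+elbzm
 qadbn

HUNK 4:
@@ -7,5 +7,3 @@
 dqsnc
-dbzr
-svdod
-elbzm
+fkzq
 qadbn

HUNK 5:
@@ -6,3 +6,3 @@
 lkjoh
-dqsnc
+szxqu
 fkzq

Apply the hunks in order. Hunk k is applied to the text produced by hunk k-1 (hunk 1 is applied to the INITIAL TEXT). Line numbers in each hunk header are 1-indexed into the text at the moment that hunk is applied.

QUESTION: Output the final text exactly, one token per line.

Hunk 1: at line 4 remove [unypm,atn,jdq] add [lkjoh] -> 10 lines: doo khih vlw oyz zcwiw lkjoh dqsnc tzf qadbn qfox
Hunk 2: at line 7 remove [tzf] add [dbzr,svdod,sifc] -> 12 lines: doo khih vlw oyz zcwiw lkjoh dqsnc dbzr svdod sifc qadbn qfox
Hunk 3: at line 9 remove [sifc] add [elbzm] -> 12 lines: doo khih vlw oyz zcwiw lkjoh dqsnc dbzr svdod elbzm qadbn qfox
Hunk 4: at line 7 remove [dbzr,svdod,elbzm] add [fkzq] -> 10 lines: doo khih vlw oyz zcwiw lkjoh dqsnc fkzq qadbn qfox
Hunk 5: at line 6 remove [dqsnc] add [szxqu] -> 10 lines: doo khih vlw oyz zcwiw lkjoh szxqu fkzq qadbn qfox

Answer: doo
khih
vlw
oyz
zcwiw
lkjoh
szxqu
fkzq
qadbn
qfox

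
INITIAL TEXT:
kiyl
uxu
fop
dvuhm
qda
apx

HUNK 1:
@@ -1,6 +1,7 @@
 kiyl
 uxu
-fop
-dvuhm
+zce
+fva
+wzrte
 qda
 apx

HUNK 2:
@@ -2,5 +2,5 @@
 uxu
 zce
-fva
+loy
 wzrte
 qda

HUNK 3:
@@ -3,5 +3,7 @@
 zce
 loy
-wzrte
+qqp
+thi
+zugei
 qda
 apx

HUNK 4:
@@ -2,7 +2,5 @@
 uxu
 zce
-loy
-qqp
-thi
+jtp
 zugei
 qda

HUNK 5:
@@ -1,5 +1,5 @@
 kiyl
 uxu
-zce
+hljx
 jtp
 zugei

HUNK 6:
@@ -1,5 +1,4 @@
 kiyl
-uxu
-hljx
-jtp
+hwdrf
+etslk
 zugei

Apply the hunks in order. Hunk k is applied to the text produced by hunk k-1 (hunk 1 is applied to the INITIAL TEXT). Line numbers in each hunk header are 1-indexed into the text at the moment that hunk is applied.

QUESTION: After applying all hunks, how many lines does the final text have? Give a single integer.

Answer: 6

Derivation:
Hunk 1: at line 1 remove [fop,dvuhm] add [zce,fva,wzrte] -> 7 lines: kiyl uxu zce fva wzrte qda apx
Hunk 2: at line 2 remove [fva] add [loy] -> 7 lines: kiyl uxu zce loy wzrte qda apx
Hunk 3: at line 3 remove [wzrte] add [qqp,thi,zugei] -> 9 lines: kiyl uxu zce loy qqp thi zugei qda apx
Hunk 4: at line 2 remove [loy,qqp,thi] add [jtp] -> 7 lines: kiyl uxu zce jtp zugei qda apx
Hunk 5: at line 1 remove [zce] add [hljx] -> 7 lines: kiyl uxu hljx jtp zugei qda apx
Hunk 6: at line 1 remove [uxu,hljx,jtp] add [hwdrf,etslk] -> 6 lines: kiyl hwdrf etslk zugei qda apx
Final line count: 6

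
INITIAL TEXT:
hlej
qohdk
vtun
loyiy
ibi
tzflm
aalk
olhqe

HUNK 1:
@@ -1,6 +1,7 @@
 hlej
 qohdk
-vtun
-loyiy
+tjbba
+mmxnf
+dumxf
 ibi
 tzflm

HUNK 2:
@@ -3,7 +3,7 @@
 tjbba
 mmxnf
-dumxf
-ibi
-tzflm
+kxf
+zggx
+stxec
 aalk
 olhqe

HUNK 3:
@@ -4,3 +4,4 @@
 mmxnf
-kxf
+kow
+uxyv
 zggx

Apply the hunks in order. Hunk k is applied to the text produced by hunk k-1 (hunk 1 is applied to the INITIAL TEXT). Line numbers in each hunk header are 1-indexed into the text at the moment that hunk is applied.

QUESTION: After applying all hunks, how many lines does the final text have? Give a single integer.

Hunk 1: at line 1 remove [vtun,loyiy] add [tjbba,mmxnf,dumxf] -> 9 lines: hlej qohdk tjbba mmxnf dumxf ibi tzflm aalk olhqe
Hunk 2: at line 3 remove [dumxf,ibi,tzflm] add [kxf,zggx,stxec] -> 9 lines: hlej qohdk tjbba mmxnf kxf zggx stxec aalk olhqe
Hunk 3: at line 4 remove [kxf] add [kow,uxyv] -> 10 lines: hlej qohdk tjbba mmxnf kow uxyv zggx stxec aalk olhqe
Final line count: 10

Answer: 10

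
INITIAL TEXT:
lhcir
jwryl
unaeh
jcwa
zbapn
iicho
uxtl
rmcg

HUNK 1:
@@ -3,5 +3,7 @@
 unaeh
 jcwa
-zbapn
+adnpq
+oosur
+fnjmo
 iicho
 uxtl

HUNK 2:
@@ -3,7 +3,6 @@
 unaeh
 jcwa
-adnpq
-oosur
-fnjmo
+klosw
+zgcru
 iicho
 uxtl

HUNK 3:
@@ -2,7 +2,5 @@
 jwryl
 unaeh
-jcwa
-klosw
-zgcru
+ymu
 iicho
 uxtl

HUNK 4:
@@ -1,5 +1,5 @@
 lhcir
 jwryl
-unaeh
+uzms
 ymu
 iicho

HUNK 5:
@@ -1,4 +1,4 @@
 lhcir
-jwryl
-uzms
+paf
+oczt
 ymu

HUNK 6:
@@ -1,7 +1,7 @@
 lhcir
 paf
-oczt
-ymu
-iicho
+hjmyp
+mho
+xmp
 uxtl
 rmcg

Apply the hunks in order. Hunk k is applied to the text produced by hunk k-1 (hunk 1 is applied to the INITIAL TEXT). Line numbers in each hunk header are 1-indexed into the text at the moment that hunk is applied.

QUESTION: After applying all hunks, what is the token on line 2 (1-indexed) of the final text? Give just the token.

Hunk 1: at line 3 remove [zbapn] add [adnpq,oosur,fnjmo] -> 10 lines: lhcir jwryl unaeh jcwa adnpq oosur fnjmo iicho uxtl rmcg
Hunk 2: at line 3 remove [adnpq,oosur,fnjmo] add [klosw,zgcru] -> 9 lines: lhcir jwryl unaeh jcwa klosw zgcru iicho uxtl rmcg
Hunk 3: at line 2 remove [jcwa,klosw,zgcru] add [ymu] -> 7 lines: lhcir jwryl unaeh ymu iicho uxtl rmcg
Hunk 4: at line 1 remove [unaeh] add [uzms] -> 7 lines: lhcir jwryl uzms ymu iicho uxtl rmcg
Hunk 5: at line 1 remove [jwryl,uzms] add [paf,oczt] -> 7 lines: lhcir paf oczt ymu iicho uxtl rmcg
Hunk 6: at line 1 remove [oczt,ymu,iicho] add [hjmyp,mho,xmp] -> 7 lines: lhcir paf hjmyp mho xmp uxtl rmcg
Final line 2: paf

Answer: paf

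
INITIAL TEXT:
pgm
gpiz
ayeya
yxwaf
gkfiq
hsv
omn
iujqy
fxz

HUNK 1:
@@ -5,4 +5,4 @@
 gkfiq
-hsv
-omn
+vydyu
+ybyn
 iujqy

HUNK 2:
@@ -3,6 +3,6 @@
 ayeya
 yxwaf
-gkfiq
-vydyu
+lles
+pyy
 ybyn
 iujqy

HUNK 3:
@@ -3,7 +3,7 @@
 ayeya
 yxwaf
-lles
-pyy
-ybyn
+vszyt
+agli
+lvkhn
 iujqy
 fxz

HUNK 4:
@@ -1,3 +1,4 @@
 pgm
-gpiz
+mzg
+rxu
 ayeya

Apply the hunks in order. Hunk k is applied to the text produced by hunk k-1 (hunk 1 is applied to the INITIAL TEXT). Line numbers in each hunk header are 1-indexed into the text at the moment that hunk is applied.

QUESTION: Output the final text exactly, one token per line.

Answer: pgm
mzg
rxu
ayeya
yxwaf
vszyt
agli
lvkhn
iujqy
fxz

Derivation:
Hunk 1: at line 5 remove [hsv,omn] add [vydyu,ybyn] -> 9 lines: pgm gpiz ayeya yxwaf gkfiq vydyu ybyn iujqy fxz
Hunk 2: at line 3 remove [gkfiq,vydyu] add [lles,pyy] -> 9 lines: pgm gpiz ayeya yxwaf lles pyy ybyn iujqy fxz
Hunk 3: at line 3 remove [lles,pyy,ybyn] add [vszyt,agli,lvkhn] -> 9 lines: pgm gpiz ayeya yxwaf vszyt agli lvkhn iujqy fxz
Hunk 4: at line 1 remove [gpiz] add [mzg,rxu] -> 10 lines: pgm mzg rxu ayeya yxwaf vszyt agli lvkhn iujqy fxz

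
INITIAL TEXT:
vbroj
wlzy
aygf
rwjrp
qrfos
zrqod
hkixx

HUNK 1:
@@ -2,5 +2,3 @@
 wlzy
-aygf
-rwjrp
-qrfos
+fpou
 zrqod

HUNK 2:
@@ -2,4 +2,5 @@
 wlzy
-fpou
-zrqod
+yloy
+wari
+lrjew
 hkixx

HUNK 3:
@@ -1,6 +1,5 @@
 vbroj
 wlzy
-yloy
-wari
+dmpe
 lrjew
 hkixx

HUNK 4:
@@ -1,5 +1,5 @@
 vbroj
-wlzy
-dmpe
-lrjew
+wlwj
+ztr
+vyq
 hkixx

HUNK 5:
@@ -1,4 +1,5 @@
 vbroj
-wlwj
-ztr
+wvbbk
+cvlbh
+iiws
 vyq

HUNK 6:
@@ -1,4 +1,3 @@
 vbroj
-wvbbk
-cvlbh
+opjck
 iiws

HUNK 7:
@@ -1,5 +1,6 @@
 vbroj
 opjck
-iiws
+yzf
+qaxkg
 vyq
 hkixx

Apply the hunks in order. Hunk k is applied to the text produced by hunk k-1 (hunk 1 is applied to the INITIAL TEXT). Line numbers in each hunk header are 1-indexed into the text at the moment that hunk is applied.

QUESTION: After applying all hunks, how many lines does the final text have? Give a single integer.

Hunk 1: at line 2 remove [aygf,rwjrp,qrfos] add [fpou] -> 5 lines: vbroj wlzy fpou zrqod hkixx
Hunk 2: at line 2 remove [fpou,zrqod] add [yloy,wari,lrjew] -> 6 lines: vbroj wlzy yloy wari lrjew hkixx
Hunk 3: at line 1 remove [yloy,wari] add [dmpe] -> 5 lines: vbroj wlzy dmpe lrjew hkixx
Hunk 4: at line 1 remove [wlzy,dmpe,lrjew] add [wlwj,ztr,vyq] -> 5 lines: vbroj wlwj ztr vyq hkixx
Hunk 5: at line 1 remove [wlwj,ztr] add [wvbbk,cvlbh,iiws] -> 6 lines: vbroj wvbbk cvlbh iiws vyq hkixx
Hunk 6: at line 1 remove [wvbbk,cvlbh] add [opjck] -> 5 lines: vbroj opjck iiws vyq hkixx
Hunk 7: at line 1 remove [iiws] add [yzf,qaxkg] -> 6 lines: vbroj opjck yzf qaxkg vyq hkixx
Final line count: 6

Answer: 6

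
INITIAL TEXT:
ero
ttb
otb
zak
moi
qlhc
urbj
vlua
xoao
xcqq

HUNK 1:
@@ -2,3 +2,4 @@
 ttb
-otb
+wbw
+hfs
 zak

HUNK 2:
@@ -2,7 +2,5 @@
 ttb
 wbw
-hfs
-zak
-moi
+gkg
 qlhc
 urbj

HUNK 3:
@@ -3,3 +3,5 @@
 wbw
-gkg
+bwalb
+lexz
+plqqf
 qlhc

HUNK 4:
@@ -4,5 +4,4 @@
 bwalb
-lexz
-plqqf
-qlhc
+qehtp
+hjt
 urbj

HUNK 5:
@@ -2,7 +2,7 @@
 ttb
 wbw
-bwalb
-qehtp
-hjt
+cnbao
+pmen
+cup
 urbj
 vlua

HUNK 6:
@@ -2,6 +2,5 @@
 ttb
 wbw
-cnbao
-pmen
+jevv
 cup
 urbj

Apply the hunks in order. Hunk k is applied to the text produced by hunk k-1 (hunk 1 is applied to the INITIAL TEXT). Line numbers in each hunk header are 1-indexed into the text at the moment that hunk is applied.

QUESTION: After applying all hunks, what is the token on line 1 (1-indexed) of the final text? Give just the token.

Hunk 1: at line 2 remove [otb] add [wbw,hfs] -> 11 lines: ero ttb wbw hfs zak moi qlhc urbj vlua xoao xcqq
Hunk 2: at line 2 remove [hfs,zak,moi] add [gkg] -> 9 lines: ero ttb wbw gkg qlhc urbj vlua xoao xcqq
Hunk 3: at line 3 remove [gkg] add [bwalb,lexz,plqqf] -> 11 lines: ero ttb wbw bwalb lexz plqqf qlhc urbj vlua xoao xcqq
Hunk 4: at line 4 remove [lexz,plqqf,qlhc] add [qehtp,hjt] -> 10 lines: ero ttb wbw bwalb qehtp hjt urbj vlua xoao xcqq
Hunk 5: at line 2 remove [bwalb,qehtp,hjt] add [cnbao,pmen,cup] -> 10 lines: ero ttb wbw cnbao pmen cup urbj vlua xoao xcqq
Hunk 6: at line 2 remove [cnbao,pmen] add [jevv] -> 9 lines: ero ttb wbw jevv cup urbj vlua xoao xcqq
Final line 1: ero

Answer: ero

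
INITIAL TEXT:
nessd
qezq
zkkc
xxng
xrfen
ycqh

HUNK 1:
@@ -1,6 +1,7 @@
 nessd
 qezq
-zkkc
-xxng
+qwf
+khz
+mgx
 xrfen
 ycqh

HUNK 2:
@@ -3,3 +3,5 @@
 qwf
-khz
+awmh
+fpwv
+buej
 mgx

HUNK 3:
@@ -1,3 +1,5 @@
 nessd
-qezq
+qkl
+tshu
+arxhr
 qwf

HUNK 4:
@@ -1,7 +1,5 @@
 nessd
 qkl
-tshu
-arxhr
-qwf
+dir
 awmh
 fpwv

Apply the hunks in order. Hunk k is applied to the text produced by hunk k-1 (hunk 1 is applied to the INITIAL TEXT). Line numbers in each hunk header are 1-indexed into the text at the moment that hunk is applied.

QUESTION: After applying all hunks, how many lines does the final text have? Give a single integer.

Hunk 1: at line 1 remove [zkkc,xxng] add [qwf,khz,mgx] -> 7 lines: nessd qezq qwf khz mgx xrfen ycqh
Hunk 2: at line 3 remove [khz] add [awmh,fpwv,buej] -> 9 lines: nessd qezq qwf awmh fpwv buej mgx xrfen ycqh
Hunk 3: at line 1 remove [qezq] add [qkl,tshu,arxhr] -> 11 lines: nessd qkl tshu arxhr qwf awmh fpwv buej mgx xrfen ycqh
Hunk 4: at line 1 remove [tshu,arxhr,qwf] add [dir] -> 9 lines: nessd qkl dir awmh fpwv buej mgx xrfen ycqh
Final line count: 9

Answer: 9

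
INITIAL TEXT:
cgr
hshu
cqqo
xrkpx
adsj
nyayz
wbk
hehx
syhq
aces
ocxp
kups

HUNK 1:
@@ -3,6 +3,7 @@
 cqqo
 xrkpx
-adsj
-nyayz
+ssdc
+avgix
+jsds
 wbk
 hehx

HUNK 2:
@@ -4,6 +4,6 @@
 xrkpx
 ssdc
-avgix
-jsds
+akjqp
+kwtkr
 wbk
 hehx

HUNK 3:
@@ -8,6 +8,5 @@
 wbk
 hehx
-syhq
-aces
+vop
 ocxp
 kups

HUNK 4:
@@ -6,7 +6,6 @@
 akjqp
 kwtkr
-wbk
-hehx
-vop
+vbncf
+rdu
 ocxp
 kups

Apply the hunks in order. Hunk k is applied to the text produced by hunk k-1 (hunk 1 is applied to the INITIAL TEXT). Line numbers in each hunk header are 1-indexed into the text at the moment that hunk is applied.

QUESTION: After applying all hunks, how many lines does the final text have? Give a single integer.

Hunk 1: at line 3 remove [adsj,nyayz] add [ssdc,avgix,jsds] -> 13 lines: cgr hshu cqqo xrkpx ssdc avgix jsds wbk hehx syhq aces ocxp kups
Hunk 2: at line 4 remove [avgix,jsds] add [akjqp,kwtkr] -> 13 lines: cgr hshu cqqo xrkpx ssdc akjqp kwtkr wbk hehx syhq aces ocxp kups
Hunk 3: at line 8 remove [syhq,aces] add [vop] -> 12 lines: cgr hshu cqqo xrkpx ssdc akjqp kwtkr wbk hehx vop ocxp kups
Hunk 4: at line 6 remove [wbk,hehx,vop] add [vbncf,rdu] -> 11 lines: cgr hshu cqqo xrkpx ssdc akjqp kwtkr vbncf rdu ocxp kups
Final line count: 11

Answer: 11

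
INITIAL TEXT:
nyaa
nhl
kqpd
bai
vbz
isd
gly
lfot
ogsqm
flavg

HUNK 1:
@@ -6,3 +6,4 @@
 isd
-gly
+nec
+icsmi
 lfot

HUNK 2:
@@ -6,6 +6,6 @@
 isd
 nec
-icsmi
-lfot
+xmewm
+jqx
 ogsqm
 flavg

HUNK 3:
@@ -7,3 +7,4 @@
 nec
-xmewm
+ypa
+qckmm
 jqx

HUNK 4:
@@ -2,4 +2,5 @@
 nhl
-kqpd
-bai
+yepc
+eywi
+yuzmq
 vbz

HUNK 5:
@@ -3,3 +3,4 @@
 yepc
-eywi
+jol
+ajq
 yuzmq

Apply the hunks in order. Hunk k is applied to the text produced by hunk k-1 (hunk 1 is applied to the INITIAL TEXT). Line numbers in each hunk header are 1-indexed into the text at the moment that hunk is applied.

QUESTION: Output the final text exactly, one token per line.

Hunk 1: at line 6 remove [gly] add [nec,icsmi] -> 11 lines: nyaa nhl kqpd bai vbz isd nec icsmi lfot ogsqm flavg
Hunk 2: at line 6 remove [icsmi,lfot] add [xmewm,jqx] -> 11 lines: nyaa nhl kqpd bai vbz isd nec xmewm jqx ogsqm flavg
Hunk 3: at line 7 remove [xmewm] add [ypa,qckmm] -> 12 lines: nyaa nhl kqpd bai vbz isd nec ypa qckmm jqx ogsqm flavg
Hunk 4: at line 2 remove [kqpd,bai] add [yepc,eywi,yuzmq] -> 13 lines: nyaa nhl yepc eywi yuzmq vbz isd nec ypa qckmm jqx ogsqm flavg
Hunk 5: at line 3 remove [eywi] add [jol,ajq] -> 14 lines: nyaa nhl yepc jol ajq yuzmq vbz isd nec ypa qckmm jqx ogsqm flavg

Answer: nyaa
nhl
yepc
jol
ajq
yuzmq
vbz
isd
nec
ypa
qckmm
jqx
ogsqm
flavg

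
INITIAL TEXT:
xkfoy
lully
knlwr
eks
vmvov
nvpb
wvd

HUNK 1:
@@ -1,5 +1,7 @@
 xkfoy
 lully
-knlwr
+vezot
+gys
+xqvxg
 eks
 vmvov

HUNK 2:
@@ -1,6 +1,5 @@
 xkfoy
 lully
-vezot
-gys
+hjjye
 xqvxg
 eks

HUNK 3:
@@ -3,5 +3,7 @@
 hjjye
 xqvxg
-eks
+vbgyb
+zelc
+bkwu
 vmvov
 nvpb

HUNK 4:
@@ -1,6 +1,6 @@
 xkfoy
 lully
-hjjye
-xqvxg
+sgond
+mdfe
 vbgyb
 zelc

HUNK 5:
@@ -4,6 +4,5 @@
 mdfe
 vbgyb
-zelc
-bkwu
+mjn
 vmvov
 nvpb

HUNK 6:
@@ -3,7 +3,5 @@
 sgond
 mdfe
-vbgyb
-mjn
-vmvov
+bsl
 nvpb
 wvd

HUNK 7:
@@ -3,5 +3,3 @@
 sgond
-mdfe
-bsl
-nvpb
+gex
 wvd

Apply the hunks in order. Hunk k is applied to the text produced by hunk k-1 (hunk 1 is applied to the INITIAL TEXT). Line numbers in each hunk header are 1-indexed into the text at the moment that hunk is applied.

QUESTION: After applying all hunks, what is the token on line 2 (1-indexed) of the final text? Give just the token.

Answer: lully

Derivation:
Hunk 1: at line 1 remove [knlwr] add [vezot,gys,xqvxg] -> 9 lines: xkfoy lully vezot gys xqvxg eks vmvov nvpb wvd
Hunk 2: at line 1 remove [vezot,gys] add [hjjye] -> 8 lines: xkfoy lully hjjye xqvxg eks vmvov nvpb wvd
Hunk 3: at line 3 remove [eks] add [vbgyb,zelc,bkwu] -> 10 lines: xkfoy lully hjjye xqvxg vbgyb zelc bkwu vmvov nvpb wvd
Hunk 4: at line 1 remove [hjjye,xqvxg] add [sgond,mdfe] -> 10 lines: xkfoy lully sgond mdfe vbgyb zelc bkwu vmvov nvpb wvd
Hunk 5: at line 4 remove [zelc,bkwu] add [mjn] -> 9 lines: xkfoy lully sgond mdfe vbgyb mjn vmvov nvpb wvd
Hunk 6: at line 3 remove [vbgyb,mjn,vmvov] add [bsl] -> 7 lines: xkfoy lully sgond mdfe bsl nvpb wvd
Hunk 7: at line 3 remove [mdfe,bsl,nvpb] add [gex] -> 5 lines: xkfoy lully sgond gex wvd
Final line 2: lully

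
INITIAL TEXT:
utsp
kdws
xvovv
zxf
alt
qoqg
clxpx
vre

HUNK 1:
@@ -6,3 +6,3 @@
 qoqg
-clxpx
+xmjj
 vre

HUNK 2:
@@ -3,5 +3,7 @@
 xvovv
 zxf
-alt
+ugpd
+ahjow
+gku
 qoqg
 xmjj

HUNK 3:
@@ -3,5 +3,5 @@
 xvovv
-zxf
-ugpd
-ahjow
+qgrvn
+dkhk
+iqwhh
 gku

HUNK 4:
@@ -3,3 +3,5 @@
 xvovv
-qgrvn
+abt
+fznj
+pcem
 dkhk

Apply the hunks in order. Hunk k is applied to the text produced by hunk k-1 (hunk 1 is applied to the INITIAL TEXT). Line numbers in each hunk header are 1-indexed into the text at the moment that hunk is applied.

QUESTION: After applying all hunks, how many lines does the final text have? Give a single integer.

Answer: 12

Derivation:
Hunk 1: at line 6 remove [clxpx] add [xmjj] -> 8 lines: utsp kdws xvovv zxf alt qoqg xmjj vre
Hunk 2: at line 3 remove [alt] add [ugpd,ahjow,gku] -> 10 lines: utsp kdws xvovv zxf ugpd ahjow gku qoqg xmjj vre
Hunk 3: at line 3 remove [zxf,ugpd,ahjow] add [qgrvn,dkhk,iqwhh] -> 10 lines: utsp kdws xvovv qgrvn dkhk iqwhh gku qoqg xmjj vre
Hunk 4: at line 3 remove [qgrvn] add [abt,fznj,pcem] -> 12 lines: utsp kdws xvovv abt fznj pcem dkhk iqwhh gku qoqg xmjj vre
Final line count: 12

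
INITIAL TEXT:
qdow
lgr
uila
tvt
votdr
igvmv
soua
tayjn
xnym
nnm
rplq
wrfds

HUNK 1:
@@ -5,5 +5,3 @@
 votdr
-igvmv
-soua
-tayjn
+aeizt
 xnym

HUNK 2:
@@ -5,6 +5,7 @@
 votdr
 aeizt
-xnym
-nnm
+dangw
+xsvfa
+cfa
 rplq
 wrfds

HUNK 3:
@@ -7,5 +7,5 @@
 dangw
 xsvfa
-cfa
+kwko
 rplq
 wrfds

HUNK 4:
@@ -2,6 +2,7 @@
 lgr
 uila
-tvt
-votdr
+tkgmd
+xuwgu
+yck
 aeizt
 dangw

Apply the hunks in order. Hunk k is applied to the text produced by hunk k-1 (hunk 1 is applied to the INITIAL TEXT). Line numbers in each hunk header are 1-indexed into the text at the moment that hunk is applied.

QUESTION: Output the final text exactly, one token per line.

Hunk 1: at line 5 remove [igvmv,soua,tayjn] add [aeizt] -> 10 lines: qdow lgr uila tvt votdr aeizt xnym nnm rplq wrfds
Hunk 2: at line 5 remove [xnym,nnm] add [dangw,xsvfa,cfa] -> 11 lines: qdow lgr uila tvt votdr aeizt dangw xsvfa cfa rplq wrfds
Hunk 3: at line 7 remove [cfa] add [kwko] -> 11 lines: qdow lgr uila tvt votdr aeizt dangw xsvfa kwko rplq wrfds
Hunk 4: at line 2 remove [tvt,votdr] add [tkgmd,xuwgu,yck] -> 12 lines: qdow lgr uila tkgmd xuwgu yck aeizt dangw xsvfa kwko rplq wrfds

Answer: qdow
lgr
uila
tkgmd
xuwgu
yck
aeizt
dangw
xsvfa
kwko
rplq
wrfds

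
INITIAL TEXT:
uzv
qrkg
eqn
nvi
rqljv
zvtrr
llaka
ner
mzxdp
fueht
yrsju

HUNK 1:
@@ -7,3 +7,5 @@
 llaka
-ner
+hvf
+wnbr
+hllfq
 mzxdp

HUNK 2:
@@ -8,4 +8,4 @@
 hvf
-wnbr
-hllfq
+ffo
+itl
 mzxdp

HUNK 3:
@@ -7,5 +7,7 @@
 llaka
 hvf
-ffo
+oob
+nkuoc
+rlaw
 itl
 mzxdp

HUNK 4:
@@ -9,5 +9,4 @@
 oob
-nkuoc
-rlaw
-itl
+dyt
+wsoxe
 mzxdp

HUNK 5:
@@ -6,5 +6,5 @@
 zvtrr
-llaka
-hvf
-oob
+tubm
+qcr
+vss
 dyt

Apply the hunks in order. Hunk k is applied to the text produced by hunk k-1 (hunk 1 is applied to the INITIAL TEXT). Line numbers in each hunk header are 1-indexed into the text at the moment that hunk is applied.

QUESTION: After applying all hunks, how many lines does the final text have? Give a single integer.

Hunk 1: at line 7 remove [ner] add [hvf,wnbr,hllfq] -> 13 lines: uzv qrkg eqn nvi rqljv zvtrr llaka hvf wnbr hllfq mzxdp fueht yrsju
Hunk 2: at line 8 remove [wnbr,hllfq] add [ffo,itl] -> 13 lines: uzv qrkg eqn nvi rqljv zvtrr llaka hvf ffo itl mzxdp fueht yrsju
Hunk 3: at line 7 remove [ffo] add [oob,nkuoc,rlaw] -> 15 lines: uzv qrkg eqn nvi rqljv zvtrr llaka hvf oob nkuoc rlaw itl mzxdp fueht yrsju
Hunk 4: at line 9 remove [nkuoc,rlaw,itl] add [dyt,wsoxe] -> 14 lines: uzv qrkg eqn nvi rqljv zvtrr llaka hvf oob dyt wsoxe mzxdp fueht yrsju
Hunk 5: at line 6 remove [llaka,hvf,oob] add [tubm,qcr,vss] -> 14 lines: uzv qrkg eqn nvi rqljv zvtrr tubm qcr vss dyt wsoxe mzxdp fueht yrsju
Final line count: 14

Answer: 14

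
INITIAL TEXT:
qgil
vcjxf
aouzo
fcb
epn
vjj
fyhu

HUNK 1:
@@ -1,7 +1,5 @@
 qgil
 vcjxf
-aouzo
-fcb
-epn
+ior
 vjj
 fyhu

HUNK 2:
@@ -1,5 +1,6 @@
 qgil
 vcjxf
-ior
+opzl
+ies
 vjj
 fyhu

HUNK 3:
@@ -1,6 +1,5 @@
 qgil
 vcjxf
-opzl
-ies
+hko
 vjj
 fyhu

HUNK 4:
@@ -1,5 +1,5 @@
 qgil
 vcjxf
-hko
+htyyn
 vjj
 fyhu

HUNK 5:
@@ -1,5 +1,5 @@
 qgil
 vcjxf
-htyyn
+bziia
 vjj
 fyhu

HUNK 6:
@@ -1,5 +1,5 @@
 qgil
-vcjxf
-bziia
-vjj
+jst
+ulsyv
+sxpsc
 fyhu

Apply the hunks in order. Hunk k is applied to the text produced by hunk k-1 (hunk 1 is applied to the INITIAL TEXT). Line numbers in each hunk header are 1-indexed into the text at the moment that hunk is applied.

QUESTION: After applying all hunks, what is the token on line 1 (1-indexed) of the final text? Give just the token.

Hunk 1: at line 1 remove [aouzo,fcb,epn] add [ior] -> 5 lines: qgil vcjxf ior vjj fyhu
Hunk 2: at line 1 remove [ior] add [opzl,ies] -> 6 lines: qgil vcjxf opzl ies vjj fyhu
Hunk 3: at line 1 remove [opzl,ies] add [hko] -> 5 lines: qgil vcjxf hko vjj fyhu
Hunk 4: at line 1 remove [hko] add [htyyn] -> 5 lines: qgil vcjxf htyyn vjj fyhu
Hunk 5: at line 1 remove [htyyn] add [bziia] -> 5 lines: qgil vcjxf bziia vjj fyhu
Hunk 6: at line 1 remove [vcjxf,bziia,vjj] add [jst,ulsyv,sxpsc] -> 5 lines: qgil jst ulsyv sxpsc fyhu
Final line 1: qgil

Answer: qgil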